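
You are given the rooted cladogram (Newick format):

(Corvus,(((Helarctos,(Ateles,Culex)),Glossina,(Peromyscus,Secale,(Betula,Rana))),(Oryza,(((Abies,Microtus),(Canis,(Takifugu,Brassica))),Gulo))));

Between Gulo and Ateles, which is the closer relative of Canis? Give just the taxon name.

The MRCA of Canis and Gulo subtends (((Abies,Microtus),(Canis,(Takifugu,Brassica))),Gulo) (6 taxa).
The MRCA of Canis and Ateles subtends (((Helarctos,(Ateles,Culex)),Glossina,(Peromyscus,Secale,(Betula,Rana))),(Oryza,(((Abies,Microtus),(Canis,(Takifugu,Brassica))),Gulo))) (15 taxa).
The first is nested inside the second, so Canis shares a more recent common ancestor with Gulo.

Gulo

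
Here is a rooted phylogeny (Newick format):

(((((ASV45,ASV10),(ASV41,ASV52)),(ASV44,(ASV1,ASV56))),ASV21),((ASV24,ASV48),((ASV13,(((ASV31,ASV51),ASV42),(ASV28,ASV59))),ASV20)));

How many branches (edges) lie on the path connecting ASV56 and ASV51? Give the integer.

12

The MRCA of ASV56 and ASV51 is the root of the tree.
From ASV56 up to that node: 5 branches. From ASV51 up to the same node: 7 branches. Total: 5 + 7 = 12.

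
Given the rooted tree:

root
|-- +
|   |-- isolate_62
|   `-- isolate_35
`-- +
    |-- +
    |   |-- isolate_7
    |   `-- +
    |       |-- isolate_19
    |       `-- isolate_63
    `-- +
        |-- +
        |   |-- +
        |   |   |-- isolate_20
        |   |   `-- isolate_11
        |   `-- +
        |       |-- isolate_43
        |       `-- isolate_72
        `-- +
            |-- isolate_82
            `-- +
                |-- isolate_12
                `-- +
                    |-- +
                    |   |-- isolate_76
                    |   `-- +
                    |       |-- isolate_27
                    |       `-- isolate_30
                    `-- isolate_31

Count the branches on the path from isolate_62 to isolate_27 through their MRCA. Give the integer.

The MRCA of isolate_62 and isolate_27 is the root of the tree.
From isolate_62 up to that node: 2 branches. From isolate_27 up to the same node: 8 branches. Total: 2 + 8 = 10.

10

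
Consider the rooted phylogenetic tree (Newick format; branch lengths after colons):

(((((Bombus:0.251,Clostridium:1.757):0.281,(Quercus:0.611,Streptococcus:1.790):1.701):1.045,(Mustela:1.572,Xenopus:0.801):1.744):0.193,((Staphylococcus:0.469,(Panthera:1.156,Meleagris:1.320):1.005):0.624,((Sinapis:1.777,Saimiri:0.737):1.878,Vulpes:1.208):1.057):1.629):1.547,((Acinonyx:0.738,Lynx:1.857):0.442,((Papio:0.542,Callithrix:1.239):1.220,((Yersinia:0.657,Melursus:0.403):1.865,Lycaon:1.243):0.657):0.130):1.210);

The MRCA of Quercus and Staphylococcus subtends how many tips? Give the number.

12

The MRCA of Quercus and Staphylococcus is the node subtending ((((Bombus,Clostridium),(Quercus,Streptococcus)),(Mustela,Xenopus)),((Staphylococcus,(Panthera,Meleagris)),((Sinapis,Saimiri),Vulpes))).
That clade contains 12 terminal taxa: Bombus, Clostridium, Meleagris, Mustela, Panthera, Quercus, Saimiri, Sinapis, Staphylococcus, Streptococcus, Vulpes, Xenopus.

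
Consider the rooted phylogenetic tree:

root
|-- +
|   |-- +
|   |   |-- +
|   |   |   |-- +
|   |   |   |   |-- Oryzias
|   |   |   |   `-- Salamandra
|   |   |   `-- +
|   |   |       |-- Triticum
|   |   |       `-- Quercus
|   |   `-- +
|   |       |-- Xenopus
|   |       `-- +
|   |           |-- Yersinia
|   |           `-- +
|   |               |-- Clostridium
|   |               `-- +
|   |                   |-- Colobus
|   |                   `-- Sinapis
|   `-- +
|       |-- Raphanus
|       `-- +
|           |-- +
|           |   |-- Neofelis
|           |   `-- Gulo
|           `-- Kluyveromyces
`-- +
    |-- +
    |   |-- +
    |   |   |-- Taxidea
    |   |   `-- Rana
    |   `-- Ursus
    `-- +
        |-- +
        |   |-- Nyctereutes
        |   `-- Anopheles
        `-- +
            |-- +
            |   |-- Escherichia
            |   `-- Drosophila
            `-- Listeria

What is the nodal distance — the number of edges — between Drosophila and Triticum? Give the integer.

10

The MRCA of Drosophila and Triticum is the root of the tree.
From Drosophila up to that node: 5 branches. From Triticum up to the same node: 5 branches. Total: 5 + 5 = 10.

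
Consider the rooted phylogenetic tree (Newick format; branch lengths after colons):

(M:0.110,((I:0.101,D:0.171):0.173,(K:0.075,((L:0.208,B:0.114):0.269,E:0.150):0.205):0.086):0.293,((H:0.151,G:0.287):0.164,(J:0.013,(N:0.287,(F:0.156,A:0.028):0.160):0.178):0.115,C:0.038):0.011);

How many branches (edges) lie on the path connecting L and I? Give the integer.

6

The MRCA of L and I is the node subtending ((I,D),(K,((L,B),E))).
From L up to that node: 4 branches. From I up to the same node: 2 branches. Total: 4 + 2 = 6.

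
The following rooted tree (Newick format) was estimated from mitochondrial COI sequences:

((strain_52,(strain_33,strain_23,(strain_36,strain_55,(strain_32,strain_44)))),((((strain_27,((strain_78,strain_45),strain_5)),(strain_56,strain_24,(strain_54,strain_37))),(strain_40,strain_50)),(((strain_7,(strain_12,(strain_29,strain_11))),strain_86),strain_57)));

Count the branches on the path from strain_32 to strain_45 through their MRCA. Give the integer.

The MRCA of strain_32 and strain_45 is the root of the tree.
From strain_32 up to that node: 5 branches. From strain_45 up to the same node: 7 branches. Total: 5 + 7 = 12.

12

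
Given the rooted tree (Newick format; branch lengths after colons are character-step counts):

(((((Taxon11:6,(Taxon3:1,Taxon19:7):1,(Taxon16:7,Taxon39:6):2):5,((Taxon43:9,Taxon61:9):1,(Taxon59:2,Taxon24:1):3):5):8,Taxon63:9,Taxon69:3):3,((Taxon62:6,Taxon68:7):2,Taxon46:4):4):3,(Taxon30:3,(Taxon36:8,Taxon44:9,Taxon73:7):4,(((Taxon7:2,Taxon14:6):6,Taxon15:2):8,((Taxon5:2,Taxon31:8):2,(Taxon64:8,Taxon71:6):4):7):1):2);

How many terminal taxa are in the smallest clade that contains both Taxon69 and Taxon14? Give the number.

25

The MRCA of Taxon69 and Taxon14 is the root, so the clade is the entire tree.
That clade contains 25 terminal taxa: Taxon11, Taxon14, Taxon15, Taxon16, Taxon19, Taxon24, Taxon3, Taxon30, Taxon31, Taxon36, Taxon39, Taxon43, Taxon44, Taxon46, Taxon5, Taxon59, Taxon61, Taxon62, Taxon63, Taxon64, Taxon68, Taxon69, Taxon7, Taxon71, Taxon73.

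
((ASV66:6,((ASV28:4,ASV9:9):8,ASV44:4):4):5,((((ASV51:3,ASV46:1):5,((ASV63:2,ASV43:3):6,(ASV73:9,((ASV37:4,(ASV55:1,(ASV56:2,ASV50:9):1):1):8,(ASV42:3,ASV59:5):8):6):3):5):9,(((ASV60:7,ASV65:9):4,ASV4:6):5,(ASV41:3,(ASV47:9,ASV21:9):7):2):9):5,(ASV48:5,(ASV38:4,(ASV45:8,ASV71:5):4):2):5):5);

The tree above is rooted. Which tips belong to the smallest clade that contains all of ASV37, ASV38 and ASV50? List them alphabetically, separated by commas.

ASV21, ASV37, ASV38, ASV4, ASV41, ASV42, ASV43, ASV45, ASV46, ASV47, ASV48, ASV50, ASV51, ASV55, ASV56, ASV59, ASV60, ASV63, ASV65, ASV71, ASV73

Tracing ASV37: it sits inside (ASV37,(ASV55,(ASV56,ASV50))).
Tracing ASV38: it sits inside (ASV38,(ASV45,ASV71)).
Tracing ASV50: it sits inside (ASV56,ASV50).
The smallest clade enclosing all 3 is ((((ASV51,ASV46),((ASV63,ASV43),(ASV73,((ASV37,(ASV55,(ASV56,ASV50))),(ASV42,ASV59))))),(((ASV60,ASV65),ASV4),(ASV41,(ASV47,ASV21)))),(ASV48,(ASV38,(ASV45,ASV71)))); the answer is its 21 terminal taxa in alphabetical order.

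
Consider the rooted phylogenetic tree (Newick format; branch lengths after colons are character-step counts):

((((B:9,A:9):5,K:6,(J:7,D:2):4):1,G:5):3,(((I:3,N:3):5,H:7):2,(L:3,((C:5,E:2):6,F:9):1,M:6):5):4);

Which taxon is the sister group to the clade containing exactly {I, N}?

The clade containing exactly {I, N} attaches to the tree at the node subtending ((I,N),H).
The other lineage descending from that same node — the sister group — is the single tip H.

H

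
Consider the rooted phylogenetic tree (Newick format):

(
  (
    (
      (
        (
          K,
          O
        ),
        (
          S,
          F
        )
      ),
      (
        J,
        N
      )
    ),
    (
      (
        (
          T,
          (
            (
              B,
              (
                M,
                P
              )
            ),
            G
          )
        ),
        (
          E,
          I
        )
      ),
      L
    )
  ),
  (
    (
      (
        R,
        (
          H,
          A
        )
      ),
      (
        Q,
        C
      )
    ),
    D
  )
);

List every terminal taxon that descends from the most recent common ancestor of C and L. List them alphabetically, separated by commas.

A, B, C, D, E, F, G, H, I, J, K, L, M, N, O, P, Q, R, S, T

Tracing C: it sits inside (Q,C).
Tracing L: it sits inside (((T,((B,(M,P)),G)),(E,I)),L).
The smallest clade enclosing both is the whole tree (their MRCA is the root), so the answer is all 20 tips in alphabetical order.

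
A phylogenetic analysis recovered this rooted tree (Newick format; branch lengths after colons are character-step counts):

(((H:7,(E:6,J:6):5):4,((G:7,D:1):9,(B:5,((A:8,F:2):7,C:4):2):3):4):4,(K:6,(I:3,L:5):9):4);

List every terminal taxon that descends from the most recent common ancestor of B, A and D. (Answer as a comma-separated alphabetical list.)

A, B, C, D, F, G

Tracing B: it sits inside (B,((A,F),C)).
Tracing A: it sits inside (A,F).
Tracing D: it sits inside (G,D).
The smallest clade enclosing all 3 is ((G,D),(B,((A,F),C))); the answer is its 6 terminal taxa in alphabetical order.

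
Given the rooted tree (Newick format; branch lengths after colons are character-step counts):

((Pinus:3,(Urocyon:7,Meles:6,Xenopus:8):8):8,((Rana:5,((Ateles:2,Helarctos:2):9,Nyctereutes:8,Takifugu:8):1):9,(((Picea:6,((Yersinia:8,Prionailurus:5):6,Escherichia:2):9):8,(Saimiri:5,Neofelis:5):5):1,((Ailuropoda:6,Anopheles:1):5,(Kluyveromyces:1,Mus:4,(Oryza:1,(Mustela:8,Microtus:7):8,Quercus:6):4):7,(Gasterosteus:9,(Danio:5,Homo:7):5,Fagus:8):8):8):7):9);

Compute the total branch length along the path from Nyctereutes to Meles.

49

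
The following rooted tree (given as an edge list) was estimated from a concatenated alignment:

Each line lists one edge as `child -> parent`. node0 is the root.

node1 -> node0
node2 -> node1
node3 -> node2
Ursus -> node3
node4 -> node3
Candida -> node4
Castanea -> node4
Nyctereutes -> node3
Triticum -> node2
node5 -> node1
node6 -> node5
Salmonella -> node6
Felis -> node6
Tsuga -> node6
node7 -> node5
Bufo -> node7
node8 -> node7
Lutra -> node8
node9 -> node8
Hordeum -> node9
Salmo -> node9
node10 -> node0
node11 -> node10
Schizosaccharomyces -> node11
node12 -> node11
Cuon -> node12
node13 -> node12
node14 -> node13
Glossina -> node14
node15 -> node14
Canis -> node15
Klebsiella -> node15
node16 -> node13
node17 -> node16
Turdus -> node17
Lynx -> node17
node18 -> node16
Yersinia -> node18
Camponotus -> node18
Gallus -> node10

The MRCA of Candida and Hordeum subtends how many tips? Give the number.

The MRCA of Candida and Hordeum is the node subtending (((Ursus,(Candida,Castanea),Nyctereutes),Triticum),((Salmonella,Felis,Tsuga),(Bufo,(Lutra,(Hordeum,Salmo))))).
That clade contains 12 terminal taxa: Bufo, Candida, Castanea, Felis, Hordeum, Lutra, Nyctereutes, Salmo, Salmonella, Triticum, Tsuga, Ursus.

12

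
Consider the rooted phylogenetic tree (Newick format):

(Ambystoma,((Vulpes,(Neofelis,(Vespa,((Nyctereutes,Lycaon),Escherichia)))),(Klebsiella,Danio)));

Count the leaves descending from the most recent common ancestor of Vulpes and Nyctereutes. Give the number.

6

The MRCA of Vulpes and Nyctereutes is the node subtending (Vulpes,(Neofelis,(Vespa,((Nyctereutes,Lycaon),Escherichia)))).
That clade contains 6 terminal taxa: Escherichia, Lycaon, Neofelis, Nyctereutes, Vespa, Vulpes.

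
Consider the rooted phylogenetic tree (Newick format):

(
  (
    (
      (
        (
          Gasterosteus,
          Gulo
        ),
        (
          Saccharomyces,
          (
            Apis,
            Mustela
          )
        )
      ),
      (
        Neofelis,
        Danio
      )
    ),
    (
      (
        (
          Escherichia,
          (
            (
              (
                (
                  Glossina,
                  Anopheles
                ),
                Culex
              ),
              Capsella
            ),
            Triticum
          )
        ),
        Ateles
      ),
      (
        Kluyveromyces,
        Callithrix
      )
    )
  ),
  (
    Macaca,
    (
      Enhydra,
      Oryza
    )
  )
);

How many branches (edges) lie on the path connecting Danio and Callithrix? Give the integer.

6

The MRCA of Danio and Callithrix is the node subtending ((((Gasterosteus,Gulo),(Saccharomyces,(Apis,Mustela))),(Neofelis,Danio)),(((Escherichia,((((Glossina,Anopheles),Culex),Capsella),Triticum)),Ateles),(Kluyveromyces,Callithrix))).
From Danio up to that node: 3 branches. From Callithrix up to the same node: 3 branches. Total: 3 + 3 = 6.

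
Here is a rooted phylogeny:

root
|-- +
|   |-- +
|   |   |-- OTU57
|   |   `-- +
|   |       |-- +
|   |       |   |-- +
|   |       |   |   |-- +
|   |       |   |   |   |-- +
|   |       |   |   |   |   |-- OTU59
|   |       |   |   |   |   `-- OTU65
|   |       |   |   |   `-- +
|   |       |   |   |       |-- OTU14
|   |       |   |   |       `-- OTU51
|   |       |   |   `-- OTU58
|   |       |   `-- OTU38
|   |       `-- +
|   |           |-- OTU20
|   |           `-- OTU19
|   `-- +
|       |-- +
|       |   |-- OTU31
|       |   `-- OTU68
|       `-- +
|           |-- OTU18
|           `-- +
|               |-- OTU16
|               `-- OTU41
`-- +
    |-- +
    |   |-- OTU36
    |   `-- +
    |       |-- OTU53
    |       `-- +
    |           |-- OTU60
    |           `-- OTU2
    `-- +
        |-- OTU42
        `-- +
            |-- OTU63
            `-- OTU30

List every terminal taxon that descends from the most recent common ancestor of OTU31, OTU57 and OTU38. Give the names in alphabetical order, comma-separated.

OTU14, OTU16, OTU18, OTU19, OTU20, OTU31, OTU38, OTU41, OTU51, OTU57, OTU58, OTU59, OTU65, OTU68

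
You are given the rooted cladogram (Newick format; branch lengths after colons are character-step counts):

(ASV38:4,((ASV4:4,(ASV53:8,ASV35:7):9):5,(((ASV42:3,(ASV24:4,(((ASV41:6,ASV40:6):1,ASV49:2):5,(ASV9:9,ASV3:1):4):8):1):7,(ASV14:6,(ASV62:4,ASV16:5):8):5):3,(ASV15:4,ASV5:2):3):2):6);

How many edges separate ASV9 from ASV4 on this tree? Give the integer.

9

The MRCA of ASV9 and ASV4 is the node subtending ((ASV4,(ASV53,ASV35)),(((ASV42,(ASV24,(((ASV41,ASV40),ASV49),(ASV9,ASV3)))),(ASV14,(ASV62,ASV16))),(ASV15,ASV5))).
From ASV9 up to that node: 7 branches. From ASV4 up to the same node: 2 branches. Total: 7 + 2 = 9.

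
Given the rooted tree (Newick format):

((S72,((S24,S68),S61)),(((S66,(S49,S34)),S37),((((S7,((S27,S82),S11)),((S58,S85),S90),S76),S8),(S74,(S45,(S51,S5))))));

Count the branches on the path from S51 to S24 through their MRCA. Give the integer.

The MRCA of S51 and S24 is the root of the tree.
From S51 up to that node: 6 branches. From S24 up to the same node: 4 branches. Total: 6 + 4 = 10.

10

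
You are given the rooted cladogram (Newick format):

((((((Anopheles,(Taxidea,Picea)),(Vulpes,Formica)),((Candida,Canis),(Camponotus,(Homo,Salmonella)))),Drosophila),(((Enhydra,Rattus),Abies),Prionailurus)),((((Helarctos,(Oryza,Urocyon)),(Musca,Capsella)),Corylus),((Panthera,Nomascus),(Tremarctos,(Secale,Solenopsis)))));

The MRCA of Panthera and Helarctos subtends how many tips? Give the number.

11

The MRCA of Panthera and Helarctos is the node subtending ((((Helarctos,(Oryza,Urocyon)),(Musca,Capsella)),Corylus),((Panthera,Nomascus),(Tremarctos,(Secale,Solenopsis)))).
That clade contains 11 terminal taxa: Capsella, Corylus, Helarctos, Musca, Nomascus, Oryza, Panthera, Secale, Solenopsis, Tremarctos, Urocyon.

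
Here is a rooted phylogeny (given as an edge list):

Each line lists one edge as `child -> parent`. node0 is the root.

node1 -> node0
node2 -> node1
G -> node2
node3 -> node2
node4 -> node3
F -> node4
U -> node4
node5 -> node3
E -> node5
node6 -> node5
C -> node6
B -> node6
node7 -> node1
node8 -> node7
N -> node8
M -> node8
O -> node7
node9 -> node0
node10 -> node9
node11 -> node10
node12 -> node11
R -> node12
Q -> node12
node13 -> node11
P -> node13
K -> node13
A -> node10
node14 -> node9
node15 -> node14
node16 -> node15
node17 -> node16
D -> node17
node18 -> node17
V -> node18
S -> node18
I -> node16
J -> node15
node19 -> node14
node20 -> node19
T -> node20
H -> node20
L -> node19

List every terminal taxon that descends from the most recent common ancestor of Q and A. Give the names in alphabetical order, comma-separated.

A, K, P, Q, R

Tracing Q: it sits inside (R,Q).
Tracing A: it sits inside (((R,Q),(P,K)),A).
The smallest clade enclosing both is (((R,Q),(P,K)),A); the answer is its 5 terminal taxa in alphabetical order.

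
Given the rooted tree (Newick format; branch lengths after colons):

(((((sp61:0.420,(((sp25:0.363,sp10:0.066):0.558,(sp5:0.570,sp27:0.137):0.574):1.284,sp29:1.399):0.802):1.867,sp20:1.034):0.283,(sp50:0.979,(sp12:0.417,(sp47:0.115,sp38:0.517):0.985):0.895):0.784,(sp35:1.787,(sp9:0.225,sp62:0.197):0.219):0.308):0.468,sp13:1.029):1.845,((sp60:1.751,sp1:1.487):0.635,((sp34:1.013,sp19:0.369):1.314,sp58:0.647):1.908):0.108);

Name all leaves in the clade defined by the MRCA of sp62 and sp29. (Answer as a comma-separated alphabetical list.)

Tracing sp62: it sits inside (sp9,sp62).
Tracing sp29: it sits inside (((sp25,sp10),(sp5,sp27)),sp29).
The smallest clade enclosing both is (((sp61,(((sp25,sp10),(sp5,sp27)),sp29)),sp20),(sp50,(sp12,(sp47,sp38))),(sp35,(sp9,sp62))); the answer is its 14 terminal taxa in alphabetical order.

sp10, sp12, sp20, sp25, sp27, sp29, sp35, sp38, sp47, sp5, sp50, sp61, sp62, sp9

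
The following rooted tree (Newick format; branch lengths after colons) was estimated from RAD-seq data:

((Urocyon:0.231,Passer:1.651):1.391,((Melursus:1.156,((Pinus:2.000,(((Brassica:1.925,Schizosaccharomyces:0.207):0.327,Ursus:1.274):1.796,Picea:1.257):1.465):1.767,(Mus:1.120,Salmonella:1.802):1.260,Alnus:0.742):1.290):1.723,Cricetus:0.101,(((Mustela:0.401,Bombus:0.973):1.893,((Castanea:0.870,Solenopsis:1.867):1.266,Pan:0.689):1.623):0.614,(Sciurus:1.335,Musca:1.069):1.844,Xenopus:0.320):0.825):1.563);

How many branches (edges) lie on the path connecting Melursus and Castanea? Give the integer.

The MRCA of Melursus and Castanea is the node subtending ((Melursus,((Pinus,(((Brassica,Schizosaccharomyces),Ursus),Picea)),(Mus,Salmonella),Alnus)),Cricetus,(((Mustela,Bombus),((Castanea,Solenopsis),Pan)),(Sciurus,Musca),Xenopus)).
From Melursus up to that node: 2 branches. From Castanea up to the same node: 5 branches. Total: 2 + 5 = 7.

7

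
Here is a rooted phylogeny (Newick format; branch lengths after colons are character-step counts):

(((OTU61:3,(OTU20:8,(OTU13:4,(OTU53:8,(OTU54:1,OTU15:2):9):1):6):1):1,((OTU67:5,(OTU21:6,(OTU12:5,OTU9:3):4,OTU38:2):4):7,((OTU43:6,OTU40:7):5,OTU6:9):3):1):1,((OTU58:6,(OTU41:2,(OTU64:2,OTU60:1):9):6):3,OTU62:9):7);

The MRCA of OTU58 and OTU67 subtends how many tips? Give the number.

The MRCA of OTU58 and OTU67 is the root, so the clade is the entire tree.
That clade contains 19 terminal taxa: OTU12, OTU13, OTU15, OTU20, OTU21, OTU38, OTU40, OTU41, OTU43, OTU53, OTU54, OTU58, OTU6, OTU60, OTU61, OTU62, OTU64, OTU67, OTU9.

19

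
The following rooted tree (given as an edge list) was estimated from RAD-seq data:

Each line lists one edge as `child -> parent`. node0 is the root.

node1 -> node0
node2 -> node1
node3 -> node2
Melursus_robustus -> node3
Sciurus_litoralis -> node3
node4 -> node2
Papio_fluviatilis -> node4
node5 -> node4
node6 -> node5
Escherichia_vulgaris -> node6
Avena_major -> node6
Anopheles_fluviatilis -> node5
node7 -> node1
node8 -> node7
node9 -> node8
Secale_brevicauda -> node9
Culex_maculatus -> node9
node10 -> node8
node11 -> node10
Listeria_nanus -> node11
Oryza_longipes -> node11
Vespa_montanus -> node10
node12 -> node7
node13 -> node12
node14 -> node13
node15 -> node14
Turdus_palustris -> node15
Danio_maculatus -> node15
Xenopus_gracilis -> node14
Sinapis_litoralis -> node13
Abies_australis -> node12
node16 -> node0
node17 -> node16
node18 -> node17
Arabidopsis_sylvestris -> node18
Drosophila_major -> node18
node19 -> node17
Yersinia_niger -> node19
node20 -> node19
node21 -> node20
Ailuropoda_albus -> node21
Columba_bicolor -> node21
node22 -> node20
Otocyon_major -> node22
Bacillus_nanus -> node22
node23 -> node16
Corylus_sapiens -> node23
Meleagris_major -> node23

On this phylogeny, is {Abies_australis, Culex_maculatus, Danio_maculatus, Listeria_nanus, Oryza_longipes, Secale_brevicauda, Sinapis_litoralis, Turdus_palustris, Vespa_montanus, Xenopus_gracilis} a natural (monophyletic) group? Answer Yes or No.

The most recent common ancestor of these taxa subtends (((Secale_brevicauda,Culex_maculatus),((Listeria_nanus,Oryza_longipes),Vespa_montanus)),((((Turdus_palustris,Danio_maculatus),Xenopus_gracilis),Sinapis_litoralis),Abies_australis)).
That clade has exactly 10 tips — every listed taxon and nothing else — so the group is monophyletic.

Yes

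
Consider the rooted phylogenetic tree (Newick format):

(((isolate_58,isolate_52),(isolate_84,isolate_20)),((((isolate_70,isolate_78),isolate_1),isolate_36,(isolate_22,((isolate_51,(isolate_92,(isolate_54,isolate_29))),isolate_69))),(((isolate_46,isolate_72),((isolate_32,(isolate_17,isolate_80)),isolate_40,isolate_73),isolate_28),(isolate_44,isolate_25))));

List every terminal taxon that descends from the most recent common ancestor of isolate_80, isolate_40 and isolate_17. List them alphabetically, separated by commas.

isolate_17, isolate_32, isolate_40, isolate_73, isolate_80

Tracing isolate_80: it sits inside (isolate_17,isolate_80).
Tracing isolate_40: it sits inside ((isolate_32,(isolate_17,isolate_80)),isolate_40,isolate_73).
Tracing isolate_17: it sits inside (isolate_17,isolate_80).
The smallest clade enclosing all 3 is ((isolate_32,(isolate_17,isolate_80)),isolate_40,isolate_73); the answer is its 5 terminal taxa in alphabetical order.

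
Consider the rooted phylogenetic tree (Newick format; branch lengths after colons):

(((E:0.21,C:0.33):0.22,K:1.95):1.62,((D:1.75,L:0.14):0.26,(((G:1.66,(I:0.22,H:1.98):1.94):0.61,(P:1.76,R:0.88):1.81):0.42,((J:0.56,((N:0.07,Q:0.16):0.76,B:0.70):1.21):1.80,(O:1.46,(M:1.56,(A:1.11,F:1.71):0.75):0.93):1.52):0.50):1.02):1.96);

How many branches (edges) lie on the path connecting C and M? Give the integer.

9

The MRCA of C and M is the root of the tree.
From C up to that node: 3 branches. From M up to the same node: 6 branches. Total: 3 + 6 = 9.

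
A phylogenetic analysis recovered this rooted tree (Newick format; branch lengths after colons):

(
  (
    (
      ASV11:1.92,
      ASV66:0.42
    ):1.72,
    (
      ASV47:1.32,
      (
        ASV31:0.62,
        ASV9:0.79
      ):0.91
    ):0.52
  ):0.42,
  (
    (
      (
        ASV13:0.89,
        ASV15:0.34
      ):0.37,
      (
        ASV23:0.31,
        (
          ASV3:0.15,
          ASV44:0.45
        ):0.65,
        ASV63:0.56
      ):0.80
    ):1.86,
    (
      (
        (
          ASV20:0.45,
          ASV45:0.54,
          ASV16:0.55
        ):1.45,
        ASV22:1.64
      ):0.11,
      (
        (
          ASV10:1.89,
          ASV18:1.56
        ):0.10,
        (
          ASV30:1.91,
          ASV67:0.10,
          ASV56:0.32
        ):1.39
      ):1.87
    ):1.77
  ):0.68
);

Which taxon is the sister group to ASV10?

ASV10 attaches to the tree at the node subtending (ASV10,ASV18).
The other lineage descending from that same node — the sister group — is the single tip ASV18.

ASV18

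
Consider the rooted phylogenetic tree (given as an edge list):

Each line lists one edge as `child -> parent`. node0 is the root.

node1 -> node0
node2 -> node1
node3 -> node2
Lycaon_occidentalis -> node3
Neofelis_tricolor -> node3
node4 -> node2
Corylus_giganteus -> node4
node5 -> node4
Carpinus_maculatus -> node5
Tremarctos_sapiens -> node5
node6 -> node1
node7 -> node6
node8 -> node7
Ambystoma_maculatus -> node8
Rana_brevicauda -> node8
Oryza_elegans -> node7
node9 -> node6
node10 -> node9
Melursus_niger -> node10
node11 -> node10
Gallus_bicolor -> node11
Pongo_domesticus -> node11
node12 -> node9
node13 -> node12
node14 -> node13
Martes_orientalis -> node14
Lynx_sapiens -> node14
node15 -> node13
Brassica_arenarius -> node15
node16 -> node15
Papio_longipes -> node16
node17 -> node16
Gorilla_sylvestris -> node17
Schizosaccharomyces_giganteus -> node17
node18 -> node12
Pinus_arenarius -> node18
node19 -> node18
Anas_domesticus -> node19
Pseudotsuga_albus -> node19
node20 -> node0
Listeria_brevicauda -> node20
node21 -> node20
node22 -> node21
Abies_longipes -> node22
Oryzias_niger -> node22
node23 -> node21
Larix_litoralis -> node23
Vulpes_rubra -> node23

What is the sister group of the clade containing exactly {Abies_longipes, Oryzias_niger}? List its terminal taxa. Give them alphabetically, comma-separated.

The clade containing exactly {Abies_longipes, Oryzias_niger} attaches to the tree at the node subtending ((Abies_longipes,Oryzias_niger),(Larix_litoralis,Vulpes_rubra)).
The other lineage descending from that same node — the sister group — is (Larix_litoralis,Vulpes_rubra); its 2 tips in alphabetical order are the answer.

Larix_litoralis, Vulpes_rubra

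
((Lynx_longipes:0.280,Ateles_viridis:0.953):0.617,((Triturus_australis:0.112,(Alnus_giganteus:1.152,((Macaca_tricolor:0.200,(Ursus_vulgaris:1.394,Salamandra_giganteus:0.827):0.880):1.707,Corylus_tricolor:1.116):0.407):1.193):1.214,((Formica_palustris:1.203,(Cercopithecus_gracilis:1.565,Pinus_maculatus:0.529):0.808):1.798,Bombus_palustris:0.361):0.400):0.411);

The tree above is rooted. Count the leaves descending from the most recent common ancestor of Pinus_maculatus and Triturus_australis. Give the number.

10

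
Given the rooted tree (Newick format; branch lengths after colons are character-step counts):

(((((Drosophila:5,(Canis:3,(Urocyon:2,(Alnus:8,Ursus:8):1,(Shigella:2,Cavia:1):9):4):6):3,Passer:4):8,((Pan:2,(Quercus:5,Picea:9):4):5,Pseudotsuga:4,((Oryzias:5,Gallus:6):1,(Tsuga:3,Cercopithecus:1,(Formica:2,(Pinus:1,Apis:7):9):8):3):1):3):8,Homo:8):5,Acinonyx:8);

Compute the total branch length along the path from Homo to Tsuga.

The path runs Homo → … → MRCA → … → Tsuga; the MRCA is the node subtending ((((Drosophila,(Canis,(Urocyon,(Alnus,Ursus),(Shigella,Cavia)))),Passer),((Pan,(Quercus,Picea)),Pseudotsuga,((Oryzias,Gallus),(Tsuga,Cercopithecus,(Formica,(Pinus,Apis)))))),Homo).
Branch lengths along that path: 8 + 8 + 3 + 1 + 3 + 3 = 26.

26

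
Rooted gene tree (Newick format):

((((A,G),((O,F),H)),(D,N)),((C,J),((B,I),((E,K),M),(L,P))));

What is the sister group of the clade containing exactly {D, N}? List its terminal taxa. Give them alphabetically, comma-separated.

A, F, G, H, O

The clade containing exactly {D, N} attaches to the tree at the node subtending (((A,G),((O,F),H)),(D,N)).
The other lineage descending from that same node — the sister group — is ((A,G),((O,F),H)); its 5 tips in alphabetical order are the answer.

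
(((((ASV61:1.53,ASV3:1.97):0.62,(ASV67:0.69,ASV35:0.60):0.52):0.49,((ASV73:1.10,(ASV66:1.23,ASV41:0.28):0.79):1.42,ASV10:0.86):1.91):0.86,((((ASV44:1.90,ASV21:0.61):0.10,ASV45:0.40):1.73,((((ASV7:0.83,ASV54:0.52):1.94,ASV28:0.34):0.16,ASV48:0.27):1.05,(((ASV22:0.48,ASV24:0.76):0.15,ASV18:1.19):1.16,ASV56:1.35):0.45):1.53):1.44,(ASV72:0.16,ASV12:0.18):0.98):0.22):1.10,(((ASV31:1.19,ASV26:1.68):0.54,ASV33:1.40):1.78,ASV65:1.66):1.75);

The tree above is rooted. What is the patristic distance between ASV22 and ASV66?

The path runs ASV22 → … → MRCA → … → ASV66; the MRCA is the node subtending ((((ASV61,ASV3),(ASV67,ASV35)),((ASV73,(ASV66,ASV41)),ASV10)),((((ASV44,ASV21),ASV45),((((ASV7,ASV54),ASV28),ASV48),(((ASV22,ASV24),ASV18),ASV56))),(ASV72,ASV12))).
Branch lengths along that path: 0.48 + 0.15 + 1.16 + 0.45 + 1.53 + 1.44 + 0.22 + 0.86 + 1.91 + 1.42 + 0.79 + 1.23 = 11.64.

11.64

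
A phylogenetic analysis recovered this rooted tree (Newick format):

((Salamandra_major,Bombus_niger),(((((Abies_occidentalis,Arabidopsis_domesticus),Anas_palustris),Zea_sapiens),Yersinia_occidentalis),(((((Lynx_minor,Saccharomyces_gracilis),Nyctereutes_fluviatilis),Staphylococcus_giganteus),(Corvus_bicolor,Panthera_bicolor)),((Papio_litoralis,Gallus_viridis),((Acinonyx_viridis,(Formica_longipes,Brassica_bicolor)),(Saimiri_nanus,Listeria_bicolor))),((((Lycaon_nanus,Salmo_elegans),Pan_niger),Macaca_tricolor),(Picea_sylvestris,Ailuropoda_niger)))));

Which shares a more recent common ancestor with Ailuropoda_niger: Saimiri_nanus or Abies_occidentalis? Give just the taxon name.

Saimiri_nanus

The MRCA of Ailuropoda_niger and Saimiri_nanus subtends (((((Lynx_minor,Saccharomyces_gracilis),Nyctereutes_fluviatilis),Staphylococcus_giganteus),(Corvus_bicolor,Panthera_bicolor)),((Papio_litoralis,Gallus_viridis),((Acinonyx_viridis,(Formica_longipes,Brassica_bicolor)),(Saimiri_nanus,Listeria_bicolor))),((((Lycaon_nanus,Salmo_elegans),Pan_niger),Macaca_tricolor),(Picea_sylvestris,Ailuropoda_niger))) (19 taxa).
The MRCA of Ailuropoda_niger and Abies_occidentalis subtends (((((Abies_occidentalis,Arabidopsis_domesticus),Anas_palustris),Zea_sapiens),Yersinia_occidentalis),(((((Lynx_minor,Saccharomyces_gracilis),Nyctereutes_fluviatilis),Staphylococcus_giganteus),(Corvus_bicolor,Panthera_bicolor)),((Papio_litoralis,Gallus_viridis),((Acinonyx_viridis,(Formica_longipes,Brassica_bicolor)),(Saimiri_nanus,Listeria_bicolor))),((((Lycaon_nanus,Salmo_elegans),Pan_niger),Macaca_tricolor),(Picea_sylvestris,Ailuropoda_niger)))) (24 taxa).
The first is nested inside the second, so Ailuropoda_niger shares a more recent common ancestor with Saimiri_nanus.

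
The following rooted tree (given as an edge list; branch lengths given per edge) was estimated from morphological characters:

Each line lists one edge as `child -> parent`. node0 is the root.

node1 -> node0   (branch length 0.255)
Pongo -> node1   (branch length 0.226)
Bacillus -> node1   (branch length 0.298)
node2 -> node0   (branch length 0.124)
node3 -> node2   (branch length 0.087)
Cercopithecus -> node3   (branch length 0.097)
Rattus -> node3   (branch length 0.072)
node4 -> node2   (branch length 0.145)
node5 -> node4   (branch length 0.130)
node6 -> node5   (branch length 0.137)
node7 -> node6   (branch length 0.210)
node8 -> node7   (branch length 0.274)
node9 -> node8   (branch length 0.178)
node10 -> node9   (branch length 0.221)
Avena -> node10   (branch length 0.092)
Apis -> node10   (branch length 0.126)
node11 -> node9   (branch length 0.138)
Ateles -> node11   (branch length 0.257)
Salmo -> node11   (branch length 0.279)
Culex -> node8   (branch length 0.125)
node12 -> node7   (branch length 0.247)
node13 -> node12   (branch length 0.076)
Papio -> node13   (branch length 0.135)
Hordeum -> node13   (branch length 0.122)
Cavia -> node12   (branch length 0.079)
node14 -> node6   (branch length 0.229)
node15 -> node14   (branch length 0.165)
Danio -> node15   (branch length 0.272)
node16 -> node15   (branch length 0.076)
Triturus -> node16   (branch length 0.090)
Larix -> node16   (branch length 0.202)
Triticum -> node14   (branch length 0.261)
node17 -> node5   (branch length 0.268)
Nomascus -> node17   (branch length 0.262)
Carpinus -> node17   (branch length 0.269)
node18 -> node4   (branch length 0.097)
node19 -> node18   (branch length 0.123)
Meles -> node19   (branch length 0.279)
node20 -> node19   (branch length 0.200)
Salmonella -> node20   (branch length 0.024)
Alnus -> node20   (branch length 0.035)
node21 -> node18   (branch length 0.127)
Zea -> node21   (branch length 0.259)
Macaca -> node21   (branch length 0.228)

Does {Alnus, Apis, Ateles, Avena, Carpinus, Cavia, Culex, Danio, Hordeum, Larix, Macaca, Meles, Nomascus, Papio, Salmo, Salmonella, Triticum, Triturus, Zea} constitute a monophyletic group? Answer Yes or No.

Yes

The most recent common ancestor of these taxa subtends (((((((Avena,Apis),(Ateles,Salmo)),Culex),((Papio,Hordeum),Cavia)),((Danio,(Triturus,Larix)),Triticum)),(Nomascus,Carpinus)),((Meles,(Salmonella,Alnus)),(Zea,Macaca))).
That clade has exactly 19 tips — every listed taxon and nothing else — so the group is monophyletic.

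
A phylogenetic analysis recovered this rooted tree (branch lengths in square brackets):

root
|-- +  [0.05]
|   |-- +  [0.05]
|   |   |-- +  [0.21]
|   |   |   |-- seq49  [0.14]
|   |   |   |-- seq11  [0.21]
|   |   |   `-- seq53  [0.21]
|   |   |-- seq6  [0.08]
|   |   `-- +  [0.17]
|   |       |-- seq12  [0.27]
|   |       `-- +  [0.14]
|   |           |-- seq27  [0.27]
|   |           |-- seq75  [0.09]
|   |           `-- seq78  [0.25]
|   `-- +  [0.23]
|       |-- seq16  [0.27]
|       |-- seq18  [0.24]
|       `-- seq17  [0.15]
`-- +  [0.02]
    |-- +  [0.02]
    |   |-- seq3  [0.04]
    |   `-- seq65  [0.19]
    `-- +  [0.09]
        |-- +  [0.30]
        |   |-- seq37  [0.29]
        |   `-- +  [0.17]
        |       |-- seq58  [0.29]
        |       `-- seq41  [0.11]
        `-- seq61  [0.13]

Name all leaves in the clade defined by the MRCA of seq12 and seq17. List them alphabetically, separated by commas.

Tracing seq12: it sits inside (seq12,(seq27,seq75,seq78)).
Tracing seq17: it sits inside (seq16,seq18,seq17).
The smallest clade enclosing both is (((seq49,seq11,seq53),seq6,(seq12,(seq27,seq75,seq78))),(seq16,seq18,seq17)); the answer is its 11 terminal taxa in alphabetical order.

seq11, seq12, seq16, seq17, seq18, seq27, seq49, seq53, seq6, seq75, seq78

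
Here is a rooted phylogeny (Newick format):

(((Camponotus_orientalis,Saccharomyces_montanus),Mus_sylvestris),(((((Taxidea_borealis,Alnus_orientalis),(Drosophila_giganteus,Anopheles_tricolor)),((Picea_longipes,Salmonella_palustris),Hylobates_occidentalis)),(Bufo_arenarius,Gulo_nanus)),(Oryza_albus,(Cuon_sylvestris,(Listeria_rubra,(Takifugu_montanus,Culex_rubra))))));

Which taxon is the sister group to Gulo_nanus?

Gulo_nanus attaches to the tree at the node subtending (Bufo_arenarius,Gulo_nanus).
The other lineage descending from that same node — the sister group — is the single tip Bufo_arenarius.

Bufo_arenarius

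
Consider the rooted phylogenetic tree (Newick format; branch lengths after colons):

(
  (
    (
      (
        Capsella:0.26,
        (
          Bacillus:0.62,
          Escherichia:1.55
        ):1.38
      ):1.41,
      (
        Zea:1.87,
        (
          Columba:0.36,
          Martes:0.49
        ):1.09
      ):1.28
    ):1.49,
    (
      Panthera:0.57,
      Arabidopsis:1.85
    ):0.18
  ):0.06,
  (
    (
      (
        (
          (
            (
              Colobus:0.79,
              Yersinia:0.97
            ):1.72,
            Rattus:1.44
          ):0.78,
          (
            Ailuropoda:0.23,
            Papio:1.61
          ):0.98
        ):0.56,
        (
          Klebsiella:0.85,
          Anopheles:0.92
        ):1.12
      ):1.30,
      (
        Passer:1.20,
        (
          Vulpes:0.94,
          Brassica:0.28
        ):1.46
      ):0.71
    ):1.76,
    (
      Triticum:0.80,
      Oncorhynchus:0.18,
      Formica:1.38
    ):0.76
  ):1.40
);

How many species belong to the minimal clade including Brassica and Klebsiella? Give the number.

10

The MRCA of Brassica and Klebsiella is the node subtending (((((Colobus,Yersinia),Rattus),(Ailuropoda,Papio)),(Klebsiella,Anopheles)),(Passer,(Vulpes,Brassica))).
That clade contains 10 terminal taxa: Ailuropoda, Anopheles, Brassica, Colobus, Klebsiella, Papio, Passer, Rattus, Vulpes, Yersinia.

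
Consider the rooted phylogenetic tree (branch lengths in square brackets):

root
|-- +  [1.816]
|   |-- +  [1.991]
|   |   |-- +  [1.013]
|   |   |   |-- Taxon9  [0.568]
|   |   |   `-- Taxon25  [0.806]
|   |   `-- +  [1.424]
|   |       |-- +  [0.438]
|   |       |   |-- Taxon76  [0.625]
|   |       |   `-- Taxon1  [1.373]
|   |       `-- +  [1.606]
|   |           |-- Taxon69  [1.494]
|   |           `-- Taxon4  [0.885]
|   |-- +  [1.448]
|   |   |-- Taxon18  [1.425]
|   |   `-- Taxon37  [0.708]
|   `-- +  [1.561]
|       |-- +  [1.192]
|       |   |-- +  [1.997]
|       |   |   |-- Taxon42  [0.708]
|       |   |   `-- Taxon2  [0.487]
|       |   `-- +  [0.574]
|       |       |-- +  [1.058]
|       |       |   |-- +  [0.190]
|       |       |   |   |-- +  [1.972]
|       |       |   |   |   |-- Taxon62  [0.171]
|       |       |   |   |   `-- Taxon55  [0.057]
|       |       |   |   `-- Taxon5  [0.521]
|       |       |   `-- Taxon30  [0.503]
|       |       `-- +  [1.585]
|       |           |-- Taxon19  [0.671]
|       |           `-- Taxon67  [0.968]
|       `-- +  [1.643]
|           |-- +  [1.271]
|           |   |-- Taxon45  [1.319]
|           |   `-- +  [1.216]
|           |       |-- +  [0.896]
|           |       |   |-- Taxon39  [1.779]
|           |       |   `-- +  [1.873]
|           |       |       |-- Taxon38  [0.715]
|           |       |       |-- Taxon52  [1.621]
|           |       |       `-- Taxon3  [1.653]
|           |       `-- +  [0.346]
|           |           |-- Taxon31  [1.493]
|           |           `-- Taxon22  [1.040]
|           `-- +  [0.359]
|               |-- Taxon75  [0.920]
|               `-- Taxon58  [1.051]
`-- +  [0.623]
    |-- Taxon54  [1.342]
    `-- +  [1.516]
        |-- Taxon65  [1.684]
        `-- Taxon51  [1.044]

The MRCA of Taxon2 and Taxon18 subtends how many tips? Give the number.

25

The MRCA of Taxon2 and Taxon18 is the node subtending (((Taxon9,Taxon25),((Taxon76,Taxon1),(Taxon69,Taxon4))),(Taxon18,Taxon37),(((Taxon42,Taxon2),((((Taxon62,Taxon55),Taxon5),Taxon30),(Taxon19,Taxon67))),((Taxon45,((Taxon39,(Taxon38,Taxon52,Taxon3)),(Taxon31,Taxon22))),(Taxon75,Taxon58)))).
That clade contains 25 terminal taxa: Taxon1, Taxon18, Taxon19, Taxon2, Taxon22, Taxon25, Taxon3, Taxon30, Taxon31, Taxon37, Taxon38, Taxon39, Taxon4, Taxon42, Taxon45, Taxon5, Taxon52, Taxon55, Taxon58, Taxon62, Taxon67, Taxon69, Taxon75, Taxon76, Taxon9.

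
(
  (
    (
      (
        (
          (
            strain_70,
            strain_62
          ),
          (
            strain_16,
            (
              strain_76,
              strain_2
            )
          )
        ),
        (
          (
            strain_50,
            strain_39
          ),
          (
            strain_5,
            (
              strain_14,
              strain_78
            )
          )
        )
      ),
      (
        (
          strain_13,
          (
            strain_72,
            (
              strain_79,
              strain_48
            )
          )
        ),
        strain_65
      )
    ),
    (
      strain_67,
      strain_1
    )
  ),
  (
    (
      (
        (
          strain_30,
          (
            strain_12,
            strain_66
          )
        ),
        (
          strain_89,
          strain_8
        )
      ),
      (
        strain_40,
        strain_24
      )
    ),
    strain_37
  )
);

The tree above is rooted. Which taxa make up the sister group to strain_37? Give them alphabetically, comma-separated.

strain_12, strain_24, strain_30, strain_40, strain_66, strain_8, strain_89

strain_37 attaches to the tree at the node subtending ((((strain_30,(strain_12,strain_66)),(strain_89,strain_8)),(strain_40,strain_24)),strain_37).
The other lineage descending from that same node — the sister group — is (((strain_30,(strain_12,strain_66)),(strain_89,strain_8)),(strain_40,strain_24)); its 7 tips in alphabetical order are the answer.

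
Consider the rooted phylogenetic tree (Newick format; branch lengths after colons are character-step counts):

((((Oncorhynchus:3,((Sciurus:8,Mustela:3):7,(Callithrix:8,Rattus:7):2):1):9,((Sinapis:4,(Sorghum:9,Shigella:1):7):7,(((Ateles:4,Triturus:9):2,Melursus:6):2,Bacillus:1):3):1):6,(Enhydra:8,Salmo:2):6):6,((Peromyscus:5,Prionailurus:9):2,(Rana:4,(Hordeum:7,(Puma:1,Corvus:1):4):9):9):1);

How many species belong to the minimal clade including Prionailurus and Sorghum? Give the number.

20

The MRCA of Prionailurus and Sorghum is the root, so the clade is the entire tree.
That clade contains 20 terminal taxa: Ateles, Bacillus, Callithrix, Corvus, Enhydra, Hordeum, Melursus, Mustela, Oncorhynchus, Peromyscus, Prionailurus, Puma, Rana, Rattus, Salmo, Sciurus, Shigella, Sinapis, Sorghum, Triturus.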